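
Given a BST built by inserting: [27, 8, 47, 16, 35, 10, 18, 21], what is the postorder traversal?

Tree insertion order: [27, 8, 47, 16, 35, 10, 18, 21]
Tree (level-order array): [27, 8, 47, None, 16, 35, None, 10, 18, None, None, None, None, None, 21]
Postorder traversal: [10, 21, 18, 16, 8, 35, 47, 27]


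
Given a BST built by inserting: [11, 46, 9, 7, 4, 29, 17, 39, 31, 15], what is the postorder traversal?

Tree insertion order: [11, 46, 9, 7, 4, 29, 17, 39, 31, 15]
Tree (level-order array): [11, 9, 46, 7, None, 29, None, 4, None, 17, 39, None, None, 15, None, 31]
Postorder traversal: [4, 7, 9, 15, 17, 31, 39, 29, 46, 11]


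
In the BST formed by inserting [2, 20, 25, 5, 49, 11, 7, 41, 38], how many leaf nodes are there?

Tree built from: [2, 20, 25, 5, 49, 11, 7, 41, 38]
Tree (level-order array): [2, None, 20, 5, 25, None, 11, None, 49, 7, None, 41, None, None, None, 38]
Rule: A leaf has 0 children.
Per-node child counts:
  node 2: 1 child(ren)
  node 20: 2 child(ren)
  node 5: 1 child(ren)
  node 11: 1 child(ren)
  node 7: 0 child(ren)
  node 25: 1 child(ren)
  node 49: 1 child(ren)
  node 41: 1 child(ren)
  node 38: 0 child(ren)
Matching nodes: [7, 38]
Count of leaf nodes: 2


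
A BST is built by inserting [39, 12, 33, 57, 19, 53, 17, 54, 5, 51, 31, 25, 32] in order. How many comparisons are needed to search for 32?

Search path for 32: 39 -> 12 -> 33 -> 19 -> 31 -> 32
Found: True
Comparisons: 6


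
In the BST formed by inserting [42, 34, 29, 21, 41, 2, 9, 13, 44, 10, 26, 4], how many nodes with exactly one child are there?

Tree built from: [42, 34, 29, 21, 41, 2, 9, 13, 44, 10, 26, 4]
Tree (level-order array): [42, 34, 44, 29, 41, None, None, 21, None, None, None, 2, 26, None, 9, None, None, 4, 13, None, None, 10]
Rule: These are nodes with exactly 1 non-null child.
Per-node child counts:
  node 42: 2 child(ren)
  node 34: 2 child(ren)
  node 29: 1 child(ren)
  node 21: 2 child(ren)
  node 2: 1 child(ren)
  node 9: 2 child(ren)
  node 4: 0 child(ren)
  node 13: 1 child(ren)
  node 10: 0 child(ren)
  node 26: 0 child(ren)
  node 41: 0 child(ren)
  node 44: 0 child(ren)
Matching nodes: [29, 2, 13]
Count of nodes with exactly one child: 3


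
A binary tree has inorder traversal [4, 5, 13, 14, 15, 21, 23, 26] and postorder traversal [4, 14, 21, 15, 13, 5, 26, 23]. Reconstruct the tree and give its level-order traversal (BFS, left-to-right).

Inorder:   [4, 5, 13, 14, 15, 21, 23, 26]
Postorder: [4, 14, 21, 15, 13, 5, 26, 23]
Algorithm: postorder visits root last, so walk postorder right-to-left;
each value is the root of the current inorder slice — split it at that
value, recurse on the right subtree first, then the left.
Recursive splits:
  root=23; inorder splits into left=[4, 5, 13, 14, 15, 21], right=[26]
  root=26; inorder splits into left=[], right=[]
  root=5; inorder splits into left=[4], right=[13, 14, 15, 21]
  root=13; inorder splits into left=[], right=[14, 15, 21]
  root=15; inorder splits into left=[14], right=[21]
  root=21; inorder splits into left=[], right=[]
  root=14; inorder splits into left=[], right=[]
  root=4; inorder splits into left=[], right=[]
Reconstructed level-order: [23, 5, 26, 4, 13, 15, 14, 21]


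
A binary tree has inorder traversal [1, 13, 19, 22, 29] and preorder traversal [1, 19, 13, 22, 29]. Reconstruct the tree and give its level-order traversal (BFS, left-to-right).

Inorder:  [1, 13, 19, 22, 29]
Preorder: [1, 19, 13, 22, 29]
Algorithm: preorder visits root first, so consume preorder in order;
for each root, split the current inorder slice at that value into
left-subtree inorder and right-subtree inorder, then recurse.
Recursive splits:
  root=1; inorder splits into left=[], right=[13, 19, 22, 29]
  root=19; inorder splits into left=[13], right=[22, 29]
  root=13; inorder splits into left=[], right=[]
  root=22; inorder splits into left=[], right=[29]
  root=29; inorder splits into left=[], right=[]
Reconstructed level-order: [1, 19, 13, 22, 29]


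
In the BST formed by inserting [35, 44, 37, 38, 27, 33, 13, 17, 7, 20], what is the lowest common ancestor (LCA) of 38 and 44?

Tree insertion order: [35, 44, 37, 38, 27, 33, 13, 17, 7, 20]
Tree (level-order array): [35, 27, 44, 13, 33, 37, None, 7, 17, None, None, None, 38, None, None, None, 20]
In a BST, the LCA of p=38, q=44 is the first node v on the
root-to-leaf path with p <= v <= q (go left if both < v, right if both > v).
Walk from root:
  at 35: both 38 and 44 > 35, go right
  at 44: 38 <= 44 <= 44, this is the LCA
LCA = 44


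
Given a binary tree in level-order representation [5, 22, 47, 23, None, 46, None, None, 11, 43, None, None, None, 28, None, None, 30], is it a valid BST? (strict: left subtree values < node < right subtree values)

Level-order array: [5, 22, 47, 23, None, 46, None, None, 11, 43, None, None, None, 28, None, None, 30]
Validate using subtree bounds (lo, hi): at each node, require lo < value < hi,
then recurse left with hi=value and right with lo=value.
Preorder trace (stopping at first violation):
  at node 5 with bounds (-inf, +inf): OK
  at node 22 with bounds (-inf, 5): VIOLATION
Node 22 violates its bound: not (-inf < 22 < 5).
Result: Not a valid BST


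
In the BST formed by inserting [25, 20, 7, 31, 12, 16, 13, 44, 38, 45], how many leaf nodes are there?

Tree built from: [25, 20, 7, 31, 12, 16, 13, 44, 38, 45]
Tree (level-order array): [25, 20, 31, 7, None, None, 44, None, 12, 38, 45, None, 16, None, None, None, None, 13]
Rule: A leaf has 0 children.
Per-node child counts:
  node 25: 2 child(ren)
  node 20: 1 child(ren)
  node 7: 1 child(ren)
  node 12: 1 child(ren)
  node 16: 1 child(ren)
  node 13: 0 child(ren)
  node 31: 1 child(ren)
  node 44: 2 child(ren)
  node 38: 0 child(ren)
  node 45: 0 child(ren)
Matching nodes: [13, 38, 45]
Count of leaf nodes: 3


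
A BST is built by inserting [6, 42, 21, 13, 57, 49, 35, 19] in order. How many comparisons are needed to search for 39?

Search path for 39: 6 -> 42 -> 21 -> 35
Found: False
Comparisons: 4


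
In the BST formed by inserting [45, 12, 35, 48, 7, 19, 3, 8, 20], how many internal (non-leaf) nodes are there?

Tree built from: [45, 12, 35, 48, 7, 19, 3, 8, 20]
Tree (level-order array): [45, 12, 48, 7, 35, None, None, 3, 8, 19, None, None, None, None, None, None, 20]
Rule: An internal node has at least one child.
Per-node child counts:
  node 45: 2 child(ren)
  node 12: 2 child(ren)
  node 7: 2 child(ren)
  node 3: 0 child(ren)
  node 8: 0 child(ren)
  node 35: 1 child(ren)
  node 19: 1 child(ren)
  node 20: 0 child(ren)
  node 48: 0 child(ren)
Matching nodes: [45, 12, 7, 35, 19]
Count of internal (non-leaf) nodes: 5


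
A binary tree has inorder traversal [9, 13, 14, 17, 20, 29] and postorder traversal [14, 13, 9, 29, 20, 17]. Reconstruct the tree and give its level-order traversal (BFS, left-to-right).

Inorder:   [9, 13, 14, 17, 20, 29]
Postorder: [14, 13, 9, 29, 20, 17]
Algorithm: postorder visits root last, so walk postorder right-to-left;
each value is the root of the current inorder slice — split it at that
value, recurse on the right subtree first, then the left.
Recursive splits:
  root=17; inorder splits into left=[9, 13, 14], right=[20, 29]
  root=20; inorder splits into left=[], right=[29]
  root=29; inorder splits into left=[], right=[]
  root=9; inorder splits into left=[], right=[13, 14]
  root=13; inorder splits into left=[], right=[14]
  root=14; inorder splits into left=[], right=[]
Reconstructed level-order: [17, 9, 20, 13, 29, 14]


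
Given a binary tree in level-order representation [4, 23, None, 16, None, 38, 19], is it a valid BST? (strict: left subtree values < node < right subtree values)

Level-order array: [4, 23, None, 16, None, 38, 19]
Validate using subtree bounds (lo, hi): at each node, require lo < value < hi,
then recurse left with hi=value and right with lo=value.
Preorder trace (stopping at first violation):
  at node 4 with bounds (-inf, +inf): OK
  at node 23 with bounds (-inf, 4): VIOLATION
Node 23 violates its bound: not (-inf < 23 < 4).
Result: Not a valid BST


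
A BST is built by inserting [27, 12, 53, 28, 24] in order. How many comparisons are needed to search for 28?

Search path for 28: 27 -> 53 -> 28
Found: True
Comparisons: 3


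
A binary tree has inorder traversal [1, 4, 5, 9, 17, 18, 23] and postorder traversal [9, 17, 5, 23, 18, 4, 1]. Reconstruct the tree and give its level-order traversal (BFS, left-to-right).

Inorder:   [1, 4, 5, 9, 17, 18, 23]
Postorder: [9, 17, 5, 23, 18, 4, 1]
Algorithm: postorder visits root last, so walk postorder right-to-left;
each value is the root of the current inorder slice — split it at that
value, recurse on the right subtree first, then the left.
Recursive splits:
  root=1; inorder splits into left=[], right=[4, 5, 9, 17, 18, 23]
  root=4; inorder splits into left=[], right=[5, 9, 17, 18, 23]
  root=18; inorder splits into left=[5, 9, 17], right=[23]
  root=23; inorder splits into left=[], right=[]
  root=5; inorder splits into left=[], right=[9, 17]
  root=17; inorder splits into left=[9], right=[]
  root=9; inorder splits into left=[], right=[]
Reconstructed level-order: [1, 4, 18, 5, 23, 17, 9]


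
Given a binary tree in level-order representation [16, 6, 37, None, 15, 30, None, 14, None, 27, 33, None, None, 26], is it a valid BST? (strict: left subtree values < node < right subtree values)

Level-order array: [16, 6, 37, None, 15, 30, None, 14, None, 27, 33, None, None, 26]
Validate using subtree bounds (lo, hi): at each node, require lo < value < hi,
then recurse left with hi=value and right with lo=value.
Preorder trace (stopping at first violation):
  at node 16 with bounds (-inf, +inf): OK
  at node 6 with bounds (-inf, 16): OK
  at node 15 with bounds (6, 16): OK
  at node 14 with bounds (6, 15): OK
  at node 37 with bounds (16, +inf): OK
  at node 30 with bounds (16, 37): OK
  at node 27 with bounds (16, 30): OK
  at node 26 with bounds (16, 27): OK
  at node 33 with bounds (30, 37): OK
No violation found at any node.
Result: Valid BST


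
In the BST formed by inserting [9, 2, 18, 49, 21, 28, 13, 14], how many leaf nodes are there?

Tree built from: [9, 2, 18, 49, 21, 28, 13, 14]
Tree (level-order array): [9, 2, 18, None, None, 13, 49, None, 14, 21, None, None, None, None, 28]
Rule: A leaf has 0 children.
Per-node child counts:
  node 9: 2 child(ren)
  node 2: 0 child(ren)
  node 18: 2 child(ren)
  node 13: 1 child(ren)
  node 14: 0 child(ren)
  node 49: 1 child(ren)
  node 21: 1 child(ren)
  node 28: 0 child(ren)
Matching nodes: [2, 14, 28]
Count of leaf nodes: 3


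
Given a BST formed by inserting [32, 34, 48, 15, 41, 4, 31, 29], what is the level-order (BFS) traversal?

Tree insertion order: [32, 34, 48, 15, 41, 4, 31, 29]
Tree (level-order array): [32, 15, 34, 4, 31, None, 48, None, None, 29, None, 41]
BFS from the root, enqueuing left then right child of each popped node:
  queue [32] -> pop 32, enqueue [15, 34], visited so far: [32]
  queue [15, 34] -> pop 15, enqueue [4, 31], visited so far: [32, 15]
  queue [34, 4, 31] -> pop 34, enqueue [48], visited so far: [32, 15, 34]
  queue [4, 31, 48] -> pop 4, enqueue [none], visited so far: [32, 15, 34, 4]
  queue [31, 48] -> pop 31, enqueue [29], visited so far: [32, 15, 34, 4, 31]
  queue [48, 29] -> pop 48, enqueue [41], visited so far: [32, 15, 34, 4, 31, 48]
  queue [29, 41] -> pop 29, enqueue [none], visited so far: [32, 15, 34, 4, 31, 48, 29]
  queue [41] -> pop 41, enqueue [none], visited so far: [32, 15, 34, 4, 31, 48, 29, 41]
Result: [32, 15, 34, 4, 31, 48, 29, 41]


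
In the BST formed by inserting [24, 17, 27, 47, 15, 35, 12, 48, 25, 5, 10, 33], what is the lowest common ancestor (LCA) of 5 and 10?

Tree insertion order: [24, 17, 27, 47, 15, 35, 12, 48, 25, 5, 10, 33]
Tree (level-order array): [24, 17, 27, 15, None, 25, 47, 12, None, None, None, 35, 48, 5, None, 33, None, None, None, None, 10]
In a BST, the LCA of p=5, q=10 is the first node v on the
root-to-leaf path with p <= v <= q (go left if both < v, right if both > v).
Walk from root:
  at 24: both 5 and 10 < 24, go left
  at 17: both 5 and 10 < 17, go left
  at 15: both 5 and 10 < 15, go left
  at 12: both 5 and 10 < 12, go left
  at 5: 5 <= 5 <= 10, this is the LCA
LCA = 5


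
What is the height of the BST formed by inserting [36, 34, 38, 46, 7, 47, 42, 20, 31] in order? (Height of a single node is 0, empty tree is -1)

Insertion order: [36, 34, 38, 46, 7, 47, 42, 20, 31]
Tree (level-order array): [36, 34, 38, 7, None, None, 46, None, 20, 42, 47, None, 31]
Compute height bottom-up (empty subtree = -1):
  height(31) = 1 + max(-1, -1) = 0
  height(20) = 1 + max(-1, 0) = 1
  height(7) = 1 + max(-1, 1) = 2
  height(34) = 1 + max(2, -1) = 3
  height(42) = 1 + max(-1, -1) = 0
  height(47) = 1 + max(-1, -1) = 0
  height(46) = 1 + max(0, 0) = 1
  height(38) = 1 + max(-1, 1) = 2
  height(36) = 1 + max(3, 2) = 4
Height = 4


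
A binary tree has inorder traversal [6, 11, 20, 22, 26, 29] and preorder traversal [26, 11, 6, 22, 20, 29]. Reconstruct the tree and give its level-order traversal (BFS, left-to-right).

Inorder:  [6, 11, 20, 22, 26, 29]
Preorder: [26, 11, 6, 22, 20, 29]
Algorithm: preorder visits root first, so consume preorder in order;
for each root, split the current inorder slice at that value into
left-subtree inorder and right-subtree inorder, then recurse.
Recursive splits:
  root=26; inorder splits into left=[6, 11, 20, 22], right=[29]
  root=11; inorder splits into left=[6], right=[20, 22]
  root=6; inorder splits into left=[], right=[]
  root=22; inorder splits into left=[20], right=[]
  root=20; inorder splits into left=[], right=[]
  root=29; inorder splits into left=[], right=[]
Reconstructed level-order: [26, 11, 29, 6, 22, 20]


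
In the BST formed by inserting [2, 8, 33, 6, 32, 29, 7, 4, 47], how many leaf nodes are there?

Tree built from: [2, 8, 33, 6, 32, 29, 7, 4, 47]
Tree (level-order array): [2, None, 8, 6, 33, 4, 7, 32, 47, None, None, None, None, 29]
Rule: A leaf has 0 children.
Per-node child counts:
  node 2: 1 child(ren)
  node 8: 2 child(ren)
  node 6: 2 child(ren)
  node 4: 0 child(ren)
  node 7: 0 child(ren)
  node 33: 2 child(ren)
  node 32: 1 child(ren)
  node 29: 0 child(ren)
  node 47: 0 child(ren)
Matching nodes: [4, 7, 29, 47]
Count of leaf nodes: 4


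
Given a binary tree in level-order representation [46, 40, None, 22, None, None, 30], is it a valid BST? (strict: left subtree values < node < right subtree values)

Level-order array: [46, 40, None, 22, None, None, 30]
Validate using subtree bounds (lo, hi): at each node, require lo < value < hi,
then recurse left with hi=value and right with lo=value.
Preorder trace (stopping at first violation):
  at node 46 with bounds (-inf, +inf): OK
  at node 40 with bounds (-inf, 46): OK
  at node 22 with bounds (-inf, 40): OK
  at node 30 with bounds (22, 40): OK
No violation found at any node.
Result: Valid BST


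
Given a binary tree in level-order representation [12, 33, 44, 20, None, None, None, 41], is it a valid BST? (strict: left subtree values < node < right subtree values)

Level-order array: [12, 33, 44, 20, None, None, None, 41]
Validate using subtree bounds (lo, hi): at each node, require lo < value < hi,
then recurse left with hi=value and right with lo=value.
Preorder trace (stopping at first violation):
  at node 12 with bounds (-inf, +inf): OK
  at node 33 with bounds (-inf, 12): VIOLATION
Node 33 violates its bound: not (-inf < 33 < 12).
Result: Not a valid BST


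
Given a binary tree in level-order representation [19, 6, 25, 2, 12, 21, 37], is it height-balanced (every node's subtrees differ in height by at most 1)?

Tree (level-order array): [19, 6, 25, 2, 12, 21, 37]
Definition: a tree is height-balanced if, at every node, |h(left) - h(right)| <= 1 (empty subtree has height -1).
Bottom-up per-node check:
  node 2: h_left=-1, h_right=-1, diff=0 [OK], height=0
  node 12: h_left=-1, h_right=-1, diff=0 [OK], height=0
  node 6: h_left=0, h_right=0, diff=0 [OK], height=1
  node 21: h_left=-1, h_right=-1, diff=0 [OK], height=0
  node 37: h_left=-1, h_right=-1, diff=0 [OK], height=0
  node 25: h_left=0, h_right=0, diff=0 [OK], height=1
  node 19: h_left=1, h_right=1, diff=0 [OK], height=2
All nodes satisfy the balance condition.
Result: Balanced


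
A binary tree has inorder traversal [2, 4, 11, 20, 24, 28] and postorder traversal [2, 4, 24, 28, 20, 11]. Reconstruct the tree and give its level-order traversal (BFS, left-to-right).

Inorder:   [2, 4, 11, 20, 24, 28]
Postorder: [2, 4, 24, 28, 20, 11]
Algorithm: postorder visits root last, so walk postorder right-to-left;
each value is the root of the current inorder slice — split it at that
value, recurse on the right subtree first, then the left.
Recursive splits:
  root=11; inorder splits into left=[2, 4], right=[20, 24, 28]
  root=20; inorder splits into left=[], right=[24, 28]
  root=28; inorder splits into left=[24], right=[]
  root=24; inorder splits into left=[], right=[]
  root=4; inorder splits into left=[2], right=[]
  root=2; inorder splits into left=[], right=[]
Reconstructed level-order: [11, 4, 20, 2, 28, 24]


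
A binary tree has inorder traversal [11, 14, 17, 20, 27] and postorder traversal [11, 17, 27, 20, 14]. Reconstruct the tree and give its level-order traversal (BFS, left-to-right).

Inorder:   [11, 14, 17, 20, 27]
Postorder: [11, 17, 27, 20, 14]
Algorithm: postorder visits root last, so walk postorder right-to-left;
each value is the root of the current inorder slice — split it at that
value, recurse on the right subtree first, then the left.
Recursive splits:
  root=14; inorder splits into left=[11], right=[17, 20, 27]
  root=20; inorder splits into left=[17], right=[27]
  root=27; inorder splits into left=[], right=[]
  root=17; inorder splits into left=[], right=[]
  root=11; inorder splits into left=[], right=[]
Reconstructed level-order: [14, 11, 20, 17, 27]


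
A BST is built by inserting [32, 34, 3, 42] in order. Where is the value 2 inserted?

Starting tree (level order): [32, 3, 34, None, None, None, 42]
Insertion path: 32 -> 3
Result: insert 2 as left child of 3
Final tree (level order): [32, 3, 34, 2, None, None, 42]


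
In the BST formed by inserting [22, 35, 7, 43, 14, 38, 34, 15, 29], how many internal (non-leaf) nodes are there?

Tree built from: [22, 35, 7, 43, 14, 38, 34, 15, 29]
Tree (level-order array): [22, 7, 35, None, 14, 34, 43, None, 15, 29, None, 38]
Rule: An internal node has at least one child.
Per-node child counts:
  node 22: 2 child(ren)
  node 7: 1 child(ren)
  node 14: 1 child(ren)
  node 15: 0 child(ren)
  node 35: 2 child(ren)
  node 34: 1 child(ren)
  node 29: 0 child(ren)
  node 43: 1 child(ren)
  node 38: 0 child(ren)
Matching nodes: [22, 7, 14, 35, 34, 43]
Count of internal (non-leaf) nodes: 6


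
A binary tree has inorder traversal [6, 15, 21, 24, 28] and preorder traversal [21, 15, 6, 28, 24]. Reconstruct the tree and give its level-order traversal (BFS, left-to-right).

Inorder:  [6, 15, 21, 24, 28]
Preorder: [21, 15, 6, 28, 24]
Algorithm: preorder visits root first, so consume preorder in order;
for each root, split the current inorder slice at that value into
left-subtree inorder and right-subtree inorder, then recurse.
Recursive splits:
  root=21; inorder splits into left=[6, 15], right=[24, 28]
  root=15; inorder splits into left=[6], right=[]
  root=6; inorder splits into left=[], right=[]
  root=28; inorder splits into left=[24], right=[]
  root=24; inorder splits into left=[], right=[]
Reconstructed level-order: [21, 15, 28, 6, 24]


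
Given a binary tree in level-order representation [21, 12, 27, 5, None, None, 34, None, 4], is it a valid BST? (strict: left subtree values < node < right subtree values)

Level-order array: [21, 12, 27, 5, None, None, 34, None, 4]
Validate using subtree bounds (lo, hi): at each node, require lo < value < hi,
then recurse left with hi=value and right with lo=value.
Preorder trace (stopping at first violation):
  at node 21 with bounds (-inf, +inf): OK
  at node 12 with bounds (-inf, 21): OK
  at node 5 with bounds (-inf, 12): OK
  at node 4 with bounds (5, 12): VIOLATION
Node 4 violates its bound: not (5 < 4 < 12).
Result: Not a valid BST


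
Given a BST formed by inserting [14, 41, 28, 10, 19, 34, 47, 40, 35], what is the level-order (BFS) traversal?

Tree insertion order: [14, 41, 28, 10, 19, 34, 47, 40, 35]
Tree (level-order array): [14, 10, 41, None, None, 28, 47, 19, 34, None, None, None, None, None, 40, 35]
BFS from the root, enqueuing left then right child of each popped node:
  queue [14] -> pop 14, enqueue [10, 41], visited so far: [14]
  queue [10, 41] -> pop 10, enqueue [none], visited so far: [14, 10]
  queue [41] -> pop 41, enqueue [28, 47], visited so far: [14, 10, 41]
  queue [28, 47] -> pop 28, enqueue [19, 34], visited so far: [14, 10, 41, 28]
  queue [47, 19, 34] -> pop 47, enqueue [none], visited so far: [14, 10, 41, 28, 47]
  queue [19, 34] -> pop 19, enqueue [none], visited so far: [14, 10, 41, 28, 47, 19]
  queue [34] -> pop 34, enqueue [40], visited so far: [14, 10, 41, 28, 47, 19, 34]
  queue [40] -> pop 40, enqueue [35], visited so far: [14, 10, 41, 28, 47, 19, 34, 40]
  queue [35] -> pop 35, enqueue [none], visited so far: [14, 10, 41, 28, 47, 19, 34, 40, 35]
Result: [14, 10, 41, 28, 47, 19, 34, 40, 35]


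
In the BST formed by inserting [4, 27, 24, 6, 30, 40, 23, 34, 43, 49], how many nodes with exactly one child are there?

Tree built from: [4, 27, 24, 6, 30, 40, 23, 34, 43, 49]
Tree (level-order array): [4, None, 27, 24, 30, 6, None, None, 40, None, 23, 34, 43, None, None, None, None, None, 49]
Rule: These are nodes with exactly 1 non-null child.
Per-node child counts:
  node 4: 1 child(ren)
  node 27: 2 child(ren)
  node 24: 1 child(ren)
  node 6: 1 child(ren)
  node 23: 0 child(ren)
  node 30: 1 child(ren)
  node 40: 2 child(ren)
  node 34: 0 child(ren)
  node 43: 1 child(ren)
  node 49: 0 child(ren)
Matching nodes: [4, 24, 6, 30, 43]
Count of nodes with exactly one child: 5


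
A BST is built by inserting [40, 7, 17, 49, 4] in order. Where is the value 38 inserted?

Starting tree (level order): [40, 7, 49, 4, 17]
Insertion path: 40 -> 7 -> 17
Result: insert 38 as right child of 17
Final tree (level order): [40, 7, 49, 4, 17, None, None, None, None, None, 38]


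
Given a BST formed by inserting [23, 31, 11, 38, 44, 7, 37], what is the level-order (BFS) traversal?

Tree insertion order: [23, 31, 11, 38, 44, 7, 37]
Tree (level-order array): [23, 11, 31, 7, None, None, 38, None, None, 37, 44]
BFS from the root, enqueuing left then right child of each popped node:
  queue [23] -> pop 23, enqueue [11, 31], visited so far: [23]
  queue [11, 31] -> pop 11, enqueue [7], visited so far: [23, 11]
  queue [31, 7] -> pop 31, enqueue [38], visited so far: [23, 11, 31]
  queue [7, 38] -> pop 7, enqueue [none], visited so far: [23, 11, 31, 7]
  queue [38] -> pop 38, enqueue [37, 44], visited so far: [23, 11, 31, 7, 38]
  queue [37, 44] -> pop 37, enqueue [none], visited so far: [23, 11, 31, 7, 38, 37]
  queue [44] -> pop 44, enqueue [none], visited so far: [23, 11, 31, 7, 38, 37, 44]
Result: [23, 11, 31, 7, 38, 37, 44]


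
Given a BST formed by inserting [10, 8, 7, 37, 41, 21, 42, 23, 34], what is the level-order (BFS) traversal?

Tree insertion order: [10, 8, 7, 37, 41, 21, 42, 23, 34]
Tree (level-order array): [10, 8, 37, 7, None, 21, 41, None, None, None, 23, None, 42, None, 34]
BFS from the root, enqueuing left then right child of each popped node:
  queue [10] -> pop 10, enqueue [8, 37], visited so far: [10]
  queue [8, 37] -> pop 8, enqueue [7], visited so far: [10, 8]
  queue [37, 7] -> pop 37, enqueue [21, 41], visited so far: [10, 8, 37]
  queue [7, 21, 41] -> pop 7, enqueue [none], visited so far: [10, 8, 37, 7]
  queue [21, 41] -> pop 21, enqueue [23], visited so far: [10, 8, 37, 7, 21]
  queue [41, 23] -> pop 41, enqueue [42], visited so far: [10, 8, 37, 7, 21, 41]
  queue [23, 42] -> pop 23, enqueue [34], visited so far: [10, 8, 37, 7, 21, 41, 23]
  queue [42, 34] -> pop 42, enqueue [none], visited so far: [10, 8, 37, 7, 21, 41, 23, 42]
  queue [34] -> pop 34, enqueue [none], visited so far: [10, 8, 37, 7, 21, 41, 23, 42, 34]
Result: [10, 8, 37, 7, 21, 41, 23, 42, 34]


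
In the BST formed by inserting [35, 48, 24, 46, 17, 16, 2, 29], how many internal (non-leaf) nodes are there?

Tree built from: [35, 48, 24, 46, 17, 16, 2, 29]
Tree (level-order array): [35, 24, 48, 17, 29, 46, None, 16, None, None, None, None, None, 2]
Rule: An internal node has at least one child.
Per-node child counts:
  node 35: 2 child(ren)
  node 24: 2 child(ren)
  node 17: 1 child(ren)
  node 16: 1 child(ren)
  node 2: 0 child(ren)
  node 29: 0 child(ren)
  node 48: 1 child(ren)
  node 46: 0 child(ren)
Matching nodes: [35, 24, 17, 16, 48]
Count of internal (non-leaf) nodes: 5


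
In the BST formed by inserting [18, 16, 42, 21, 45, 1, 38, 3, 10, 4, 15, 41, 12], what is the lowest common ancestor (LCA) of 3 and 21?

Tree insertion order: [18, 16, 42, 21, 45, 1, 38, 3, 10, 4, 15, 41, 12]
Tree (level-order array): [18, 16, 42, 1, None, 21, 45, None, 3, None, 38, None, None, None, 10, None, 41, 4, 15, None, None, None, None, 12]
In a BST, the LCA of p=3, q=21 is the first node v on the
root-to-leaf path with p <= v <= q (go left if both < v, right if both > v).
Walk from root:
  at 18: 3 <= 18 <= 21, this is the LCA
LCA = 18


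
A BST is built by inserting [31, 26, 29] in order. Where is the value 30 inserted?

Starting tree (level order): [31, 26, None, None, 29]
Insertion path: 31 -> 26 -> 29
Result: insert 30 as right child of 29
Final tree (level order): [31, 26, None, None, 29, None, 30]


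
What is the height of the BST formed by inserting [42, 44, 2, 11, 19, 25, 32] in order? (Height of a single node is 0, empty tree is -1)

Insertion order: [42, 44, 2, 11, 19, 25, 32]
Tree (level-order array): [42, 2, 44, None, 11, None, None, None, 19, None, 25, None, 32]
Compute height bottom-up (empty subtree = -1):
  height(32) = 1 + max(-1, -1) = 0
  height(25) = 1 + max(-1, 0) = 1
  height(19) = 1 + max(-1, 1) = 2
  height(11) = 1 + max(-1, 2) = 3
  height(2) = 1 + max(-1, 3) = 4
  height(44) = 1 + max(-1, -1) = 0
  height(42) = 1 + max(4, 0) = 5
Height = 5


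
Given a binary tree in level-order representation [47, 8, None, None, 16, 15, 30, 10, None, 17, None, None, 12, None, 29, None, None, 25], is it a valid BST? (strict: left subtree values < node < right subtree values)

Level-order array: [47, 8, None, None, 16, 15, 30, 10, None, 17, None, None, 12, None, 29, None, None, 25]
Validate using subtree bounds (lo, hi): at each node, require lo < value < hi,
then recurse left with hi=value and right with lo=value.
Preorder trace (stopping at first violation):
  at node 47 with bounds (-inf, +inf): OK
  at node 8 with bounds (-inf, 47): OK
  at node 16 with bounds (8, 47): OK
  at node 15 with bounds (8, 16): OK
  at node 10 with bounds (8, 15): OK
  at node 12 with bounds (10, 15): OK
  at node 30 with bounds (16, 47): OK
  at node 17 with bounds (16, 30): OK
  at node 29 with bounds (17, 30): OK
  at node 25 with bounds (17, 29): OK
No violation found at any node.
Result: Valid BST


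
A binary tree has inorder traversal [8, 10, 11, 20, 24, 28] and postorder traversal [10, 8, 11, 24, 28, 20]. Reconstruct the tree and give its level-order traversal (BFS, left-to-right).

Inorder:   [8, 10, 11, 20, 24, 28]
Postorder: [10, 8, 11, 24, 28, 20]
Algorithm: postorder visits root last, so walk postorder right-to-left;
each value is the root of the current inorder slice — split it at that
value, recurse on the right subtree first, then the left.
Recursive splits:
  root=20; inorder splits into left=[8, 10, 11], right=[24, 28]
  root=28; inorder splits into left=[24], right=[]
  root=24; inorder splits into left=[], right=[]
  root=11; inorder splits into left=[8, 10], right=[]
  root=8; inorder splits into left=[], right=[10]
  root=10; inorder splits into left=[], right=[]
Reconstructed level-order: [20, 11, 28, 8, 24, 10]


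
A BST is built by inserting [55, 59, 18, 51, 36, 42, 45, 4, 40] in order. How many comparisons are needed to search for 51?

Search path for 51: 55 -> 18 -> 51
Found: True
Comparisons: 3


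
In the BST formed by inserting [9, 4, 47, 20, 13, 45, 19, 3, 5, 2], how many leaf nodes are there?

Tree built from: [9, 4, 47, 20, 13, 45, 19, 3, 5, 2]
Tree (level-order array): [9, 4, 47, 3, 5, 20, None, 2, None, None, None, 13, 45, None, None, None, 19]
Rule: A leaf has 0 children.
Per-node child counts:
  node 9: 2 child(ren)
  node 4: 2 child(ren)
  node 3: 1 child(ren)
  node 2: 0 child(ren)
  node 5: 0 child(ren)
  node 47: 1 child(ren)
  node 20: 2 child(ren)
  node 13: 1 child(ren)
  node 19: 0 child(ren)
  node 45: 0 child(ren)
Matching nodes: [2, 5, 19, 45]
Count of leaf nodes: 4


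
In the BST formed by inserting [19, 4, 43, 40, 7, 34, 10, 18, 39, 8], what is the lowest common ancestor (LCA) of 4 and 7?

Tree insertion order: [19, 4, 43, 40, 7, 34, 10, 18, 39, 8]
Tree (level-order array): [19, 4, 43, None, 7, 40, None, None, 10, 34, None, 8, 18, None, 39]
In a BST, the LCA of p=4, q=7 is the first node v on the
root-to-leaf path with p <= v <= q (go left if both < v, right if both > v).
Walk from root:
  at 19: both 4 and 7 < 19, go left
  at 4: 4 <= 4 <= 7, this is the LCA
LCA = 4


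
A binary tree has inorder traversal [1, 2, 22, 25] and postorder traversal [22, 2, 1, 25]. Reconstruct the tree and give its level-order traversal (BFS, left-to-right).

Inorder:   [1, 2, 22, 25]
Postorder: [22, 2, 1, 25]
Algorithm: postorder visits root last, so walk postorder right-to-left;
each value is the root of the current inorder slice — split it at that
value, recurse on the right subtree first, then the left.
Recursive splits:
  root=25; inorder splits into left=[1, 2, 22], right=[]
  root=1; inorder splits into left=[], right=[2, 22]
  root=2; inorder splits into left=[], right=[22]
  root=22; inorder splits into left=[], right=[]
Reconstructed level-order: [25, 1, 2, 22]


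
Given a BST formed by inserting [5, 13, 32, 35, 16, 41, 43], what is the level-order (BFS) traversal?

Tree insertion order: [5, 13, 32, 35, 16, 41, 43]
Tree (level-order array): [5, None, 13, None, 32, 16, 35, None, None, None, 41, None, 43]
BFS from the root, enqueuing left then right child of each popped node:
  queue [5] -> pop 5, enqueue [13], visited so far: [5]
  queue [13] -> pop 13, enqueue [32], visited so far: [5, 13]
  queue [32] -> pop 32, enqueue [16, 35], visited so far: [5, 13, 32]
  queue [16, 35] -> pop 16, enqueue [none], visited so far: [5, 13, 32, 16]
  queue [35] -> pop 35, enqueue [41], visited so far: [5, 13, 32, 16, 35]
  queue [41] -> pop 41, enqueue [43], visited so far: [5, 13, 32, 16, 35, 41]
  queue [43] -> pop 43, enqueue [none], visited so far: [5, 13, 32, 16, 35, 41, 43]
Result: [5, 13, 32, 16, 35, 41, 43]


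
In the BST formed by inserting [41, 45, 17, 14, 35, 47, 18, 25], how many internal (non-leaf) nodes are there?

Tree built from: [41, 45, 17, 14, 35, 47, 18, 25]
Tree (level-order array): [41, 17, 45, 14, 35, None, 47, None, None, 18, None, None, None, None, 25]
Rule: An internal node has at least one child.
Per-node child counts:
  node 41: 2 child(ren)
  node 17: 2 child(ren)
  node 14: 0 child(ren)
  node 35: 1 child(ren)
  node 18: 1 child(ren)
  node 25: 0 child(ren)
  node 45: 1 child(ren)
  node 47: 0 child(ren)
Matching nodes: [41, 17, 35, 18, 45]
Count of internal (non-leaf) nodes: 5


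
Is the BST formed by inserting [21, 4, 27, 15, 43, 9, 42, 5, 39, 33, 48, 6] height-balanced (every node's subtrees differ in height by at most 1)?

Tree (level-order array): [21, 4, 27, None, 15, None, 43, 9, None, 42, 48, 5, None, 39, None, None, None, None, 6, 33]
Definition: a tree is height-balanced if, at every node, |h(left) - h(right)| <= 1 (empty subtree has height -1).
Bottom-up per-node check:
  node 6: h_left=-1, h_right=-1, diff=0 [OK], height=0
  node 5: h_left=-1, h_right=0, diff=1 [OK], height=1
  node 9: h_left=1, h_right=-1, diff=2 [FAIL (|1--1|=2 > 1)], height=2
  node 15: h_left=2, h_right=-1, diff=3 [FAIL (|2--1|=3 > 1)], height=3
  node 4: h_left=-1, h_right=3, diff=4 [FAIL (|-1-3|=4 > 1)], height=4
  node 33: h_left=-1, h_right=-1, diff=0 [OK], height=0
  node 39: h_left=0, h_right=-1, diff=1 [OK], height=1
  node 42: h_left=1, h_right=-1, diff=2 [FAIL (|1--1|=2 > 1)], height=2
  node 48: h_left=-1, h_right=-1, diff=0 [OK], height=0
  node 43: h_left=2, h_right=0, diff=2 [FAIL (|2-0|=2 > 1)], height=3
  node 27: h_left=-1, h_right=3, diff=4 [FAIL (|-1-3|=4 > 1)], height=4
  node 21: h_left=4, h_right=4, diff=0 [OK], height=5
Node 9 violates the condition: |1 - -1| = 2 > 1.
Result: Not balanced


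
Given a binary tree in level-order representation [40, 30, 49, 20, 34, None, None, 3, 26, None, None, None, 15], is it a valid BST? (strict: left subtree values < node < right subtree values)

Level-order array: [40, 30, 49, 20, 34, None, None, 3, 26, None, None, None, 15]
Validate using subtree bounds (lo, hi): at each node, require lo < value < hi,
then recurse left with hi=value and right with lo=value.
Preorder trace (stopping at first violation):
  at node 40 with bounds (-inf, +inf): OK
  at node 30 with bounds (-inf, 40): OK
  at node 20 with bounds (-inf, 30): OK
  at node 3 with bounds (-inf, 20): OK
  at node 15 with bounds (3, 20): OK
  at node 26 with bounds (20, 30): OK
  at node 34 with bounds (30, 40): OK
  at node 49 with bounds (40, +inf): OK
No violation found at any node.
Result: Valid BST


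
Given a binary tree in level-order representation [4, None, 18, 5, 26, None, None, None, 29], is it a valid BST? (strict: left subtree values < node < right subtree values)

Level-order array: [4, None, 18, 5, 26, None, None, None, 29]
Validate using subtree bounds (lo, hi): at each node, require lo < value < hi,
then recurse left with hi=value and right with lo=value.
Preorder trace (stopping at first violation):
  at node 4 with bounds (-inf, +inf): OK
  at node 18 with bounds (4, +inf): OK
  at node 5 with bounds (4, 18): OK
  at node 26 with bounds (18, +inf): OK
  at node 29 with bounds (26, +inf): OK
No violation found at any node.
Result: Valid BST


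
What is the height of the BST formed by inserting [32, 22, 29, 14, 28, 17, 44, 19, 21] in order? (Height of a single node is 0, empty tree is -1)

Insertion order: [32, 22, 29, 14, 28, 17, 44, 19, 21]
Tree (level-order array): [32, 22, 44, 14, 29, None, None, None, 17, 28, None, None, 19, None, None, None, 21]
Compute height bottom-up (empty subtree = -1):
  height(21) = 1 + max(-1, -1) = 0
  height(19) = 1 + max(-1, 0) = 1
  height(17) = 1 + max(-1, 1) = 2
  height(14) = 1 + max(-1, 2) = 3
  height(28) = 1 + max(-1, -1) = 0
  height(29) = 1 + max(0, -1) = 1
  height(22) = 1 + max(3, 1) = 4
  height(44) = 1 + max(-1, -1) = 0
  height(32) = 1 + max(4, 0) = 5
Height = 5


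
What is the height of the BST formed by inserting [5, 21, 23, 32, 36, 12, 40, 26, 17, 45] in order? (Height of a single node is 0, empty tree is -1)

Insertion order: [5, 21, 23, 32, 36, 12, 40, 26, 17, 45]
Tree (level-order array): [5, None, 21, 12, 23, None, 17, None, 32, None, None, 26, 36, None, None, None, 40, None, 45]
Compute height bottom-up (empty subtree = -1):
  height(17) = 1 + max(-1, -1) = 0
  height(12) = 1 + max(-1, 0) = 1
  height(26) = 1 + max(-1, -1) = 0
  height(45) = 1 + max(-1, -1) = 0
  height(40) = 1 + max(-1, 0) = 1
  height(36) = 1 + max(-1, 1) = 2
  height(32) = 1 + max(0, 2) = 3
  height(23) = 1 + max(-1, 3) = 4
  height(21) = 1 + max(1, 4) = 5
  height(5) = 1 + max(-1, 5) = 6
Height = 6


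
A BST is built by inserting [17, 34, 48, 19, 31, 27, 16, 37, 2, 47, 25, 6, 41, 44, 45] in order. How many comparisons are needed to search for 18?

Search path for 18: 17 -> 34 -> 19
Found: False
Comparisons: 3


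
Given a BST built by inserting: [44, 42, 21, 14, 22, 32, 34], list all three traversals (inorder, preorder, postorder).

Tree insertion order: [44, 42, 21, 14, 22, 32, 34]
Tree (level-order array): [44, 42, None, 21, None, 14, 22, None, None, None, 32, None, 34]
Inorder (L, root, R): [14, 21, 22, 32, 34, 42, 44]
Preorder (root, L, R): [44, 42, 21, 14, 22, 32, 34]
Postorder (L, R, root): [14, 34, 32, 22, 21, 42, 44]


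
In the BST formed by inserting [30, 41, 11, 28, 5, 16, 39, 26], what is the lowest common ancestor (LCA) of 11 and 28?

Tree insertion order: [30, 41, 11, 28, 5, 16, 39, 26]
Tree (level-order array): [30, 11, 41, 5, 28, 39, None, None, None, 16, None, None, None, None, 26]
In a BST, the LCA of p=11, q=28 is the first node v on the
root-to-leaf path with p <= v <= q (go left if both < v, right if both > v).
Walk from root:
  at 30: both 11 and 28 < 30, go left
  at 11: 11 <= 11 <= 28, this is the LCA
LCA = 11


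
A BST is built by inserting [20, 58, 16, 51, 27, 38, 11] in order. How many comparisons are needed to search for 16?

Search path for 16: 20 -> 16
Found: True
Comparisons: 2


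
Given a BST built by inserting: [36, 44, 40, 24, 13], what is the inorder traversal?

Tree insertion order: [36, 44, 40, 24, 13]
Tree (level-order array): [36, 24, 44, 13, None, 40]
Inorder traversal: [13, 24, 36, 40, 44]


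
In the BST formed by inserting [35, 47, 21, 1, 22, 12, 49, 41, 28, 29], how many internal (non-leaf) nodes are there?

Tree built from: [35, 47, 21, 1, 22, 12, 49, 41, 28, 29]
Tree (level-order array): [35, 21, 47, 1, 22, 41, 49, None, 12, None, 28, None, None, None, None, None, None, None, 29]
Rule: An internal node has at least one child.
Per-node child counts:
  node 35: 2 child(ren)
  node 21: 2 child(ren)
  node 1: 1 child(ren)
  node 12: 0 child(ren)
  node 22: 1 child(ren)
  node 28: 1 child(ren)
  node 29: 0 child(ren)
  node 47: 2 child(ren)
  node 41: 0 child(ren)
  node 49: 0 child(ren)
Matching nodes: [35, 21, 1, 22, 28, 47]
Count of internal (non-leaf) nodes: 6


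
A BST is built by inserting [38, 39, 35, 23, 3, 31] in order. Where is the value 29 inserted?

Starting tree (level order): [38, 35, 39, 23, None, None, None, 3, 31]
Insertion path: 38 -> 35 -> 23 -> 31
Result: insert 29 as left child of 31
Final tree (level order): [38, 35, 39, 23, None, None, None, 3, 31, None, None, 29]


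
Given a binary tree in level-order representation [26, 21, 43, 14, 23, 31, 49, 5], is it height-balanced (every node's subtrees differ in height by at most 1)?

Tree (level-order array): [26, 21, 43, 14, 23, 31, 49, 5]
Definition: a tree is height-balanced if, at every node, |h(left) - h(right)| <= 1 (empty subtree has height -1).
Bottom-up per-node check:
  node 5: h_left=-1, h_right=-1, diff=0 [OK], height=0
  node 14: h_left=0, h_right=-1, diff=1 [OK], height=1
  node 23: h_left=-1, h_right=-1, diff=0 [OK], height=0
  node 21: h_left=1, h_right=0, diff=1 [OK], height=2
  node 31: h_left=-1, h_right=-1, diff=0 [OK], height=0
  node 49: h_left=-1, h_right=-1, diff=0 [OK], height=0
  node 43: h_left=0, h_right=0, diff=0 [OK], height=1
  node 26: h_left=2, h_right=1, diff=1 [OK], height=3
All nodes satisfy the balance condition.
Result: Balanced


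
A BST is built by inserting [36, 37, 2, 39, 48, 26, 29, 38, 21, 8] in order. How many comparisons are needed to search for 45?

Search path for 45: 36 -> 37 -> 39 -> 48
Found: False
Comparisons: 4


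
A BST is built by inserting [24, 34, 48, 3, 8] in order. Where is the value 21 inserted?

Starting tree (level order): [24, 3, 34, None, 8, None, 48]
Insertion path: 24 -> 3 -> 8
Result: insert 21 as right child of 8
Final tree (level order): [24, 3, 34, None, 8, None, 48, None, 21]


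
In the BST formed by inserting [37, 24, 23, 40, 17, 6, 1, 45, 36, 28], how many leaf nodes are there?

Tree built from: [37, 24, 23, 40, 17, 6, 1, 45, 36, 28]
Tree (level-order array): [37, 24, 40, 23, 36, None, 45, 17, None, 28, None, None, None, 6, None, None, None, 1]
Rule: A leaf has 0 children.
Per-node child counts:
  node 37: 2 child(ren)
  node 24: 2 child(ren)
  node 23: 1 child(ren)
  node 17: 1 child(ren)
  node 6: 1 child(ren)
  node 1: 0 child(ren)
  node 36: 1 child(ren)
  node 28: 0 child(ren)
  node 40: 1 child(ren)
  node 45: 0 child(ren)
Matching nodes: [1, 28, 45]
Count of leaf nodes: 3
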